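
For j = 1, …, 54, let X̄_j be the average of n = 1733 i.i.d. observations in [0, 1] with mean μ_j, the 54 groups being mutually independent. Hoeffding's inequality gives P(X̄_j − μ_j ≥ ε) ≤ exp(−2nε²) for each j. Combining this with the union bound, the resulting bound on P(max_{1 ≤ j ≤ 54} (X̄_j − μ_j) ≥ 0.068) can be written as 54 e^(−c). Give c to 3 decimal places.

16.027

Union bound over the 54 events: P(max_{1 ≤ j ≤ 54} (X̄_j − μ_j) ≥ 0.068) ≤ 54·exp(−2nε²) = 54 exp(−2·1733·0.068²).
So c = 2·1733·0.068² = 16.0268.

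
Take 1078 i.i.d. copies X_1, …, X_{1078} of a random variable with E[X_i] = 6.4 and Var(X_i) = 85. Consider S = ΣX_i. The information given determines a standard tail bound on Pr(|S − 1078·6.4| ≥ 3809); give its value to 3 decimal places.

With mean and variance of each term known, Chebyshev's inequality bounds the deviation of the sum (or sample mean).
Var(S) = n·Var(X_i) = 1078·85 = 91630.
Chebyshev: Pr(|S − 1078·6.4| ≥ 3809) ≤ Var(S)/3809² = 91630/14508481 = 0.0063.

0.006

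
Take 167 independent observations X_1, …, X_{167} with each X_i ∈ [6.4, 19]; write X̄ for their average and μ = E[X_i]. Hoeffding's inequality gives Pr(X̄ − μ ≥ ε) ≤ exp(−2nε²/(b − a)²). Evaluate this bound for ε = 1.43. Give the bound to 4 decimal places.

Exponent: 2nε²/(b − a)² = 2·167·1.43² / 12.6² = 4.30207.
Bound = exp(−4.30207) = 0.01354.

0.0135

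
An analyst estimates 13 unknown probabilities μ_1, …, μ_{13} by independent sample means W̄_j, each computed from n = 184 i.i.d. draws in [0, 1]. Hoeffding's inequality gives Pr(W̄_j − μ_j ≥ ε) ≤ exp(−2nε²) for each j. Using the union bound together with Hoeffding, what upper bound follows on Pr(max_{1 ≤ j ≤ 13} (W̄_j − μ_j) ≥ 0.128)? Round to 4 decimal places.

0.0313

Per-experiment Hoeffding bound: exp(−2·184·0.128²) = exp(−6.02931) = 0.0024071.
Union bound over 13 events: 13·0.0024071 = 0.03129.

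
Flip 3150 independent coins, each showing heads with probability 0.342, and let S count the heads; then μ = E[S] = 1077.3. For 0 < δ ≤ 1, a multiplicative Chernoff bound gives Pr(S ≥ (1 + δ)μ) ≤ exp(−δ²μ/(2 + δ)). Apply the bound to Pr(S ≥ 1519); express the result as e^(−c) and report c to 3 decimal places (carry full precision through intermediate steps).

Write 1519 = (1 + δ)μ, so δ = 1519/1077.3 − 1 = 0.4100065…
Then the exponent is δ²μ/(2 + δ) = (1519 − μ)² / (μ·(2 + δ)) = 75.144972.

75.145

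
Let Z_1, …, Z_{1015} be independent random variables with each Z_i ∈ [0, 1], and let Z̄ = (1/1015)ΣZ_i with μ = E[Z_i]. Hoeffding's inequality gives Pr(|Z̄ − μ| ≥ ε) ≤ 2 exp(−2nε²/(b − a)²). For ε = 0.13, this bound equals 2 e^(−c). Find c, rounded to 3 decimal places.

c = 2nε²/(b − a)² = 2·1015·0.13² / 1² = 34.3070.

34.307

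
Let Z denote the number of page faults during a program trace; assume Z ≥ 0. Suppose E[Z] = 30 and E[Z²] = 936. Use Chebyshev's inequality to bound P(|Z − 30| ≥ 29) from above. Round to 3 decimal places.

Var(Z) = E[Z²] − (E[Z])² = 936 − 900 = 36.
Chebyshev's inequality: P(|Z − μ| ≥ t) ≤ Var(Z)/t² = 36/841 = 0.0428.

0.043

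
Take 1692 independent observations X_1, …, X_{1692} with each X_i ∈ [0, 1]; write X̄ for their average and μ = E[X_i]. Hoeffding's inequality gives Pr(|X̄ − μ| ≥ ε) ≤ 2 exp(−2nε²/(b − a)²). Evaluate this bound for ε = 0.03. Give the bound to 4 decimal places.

Exponent: 2nε²/(b − a)² = 2·1692·0.03² / 1² = 3.04560.
Bound = 2·exp(−3.04560) = 0.09514.

0.0951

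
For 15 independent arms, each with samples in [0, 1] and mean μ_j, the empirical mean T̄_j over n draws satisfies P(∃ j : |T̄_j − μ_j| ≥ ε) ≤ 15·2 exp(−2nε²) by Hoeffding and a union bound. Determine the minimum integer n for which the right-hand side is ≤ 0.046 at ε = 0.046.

Need 2·15·exp(−2nε²) ≤ 0.046, i.e. exp(−2nε²) ≤ 0.046/30.
So 2nε² ≥ ln(30/0.046) = 6.480311.
Hence n ≥ 6.480311/(2·0.046²) = 1531.264.
The smallest integer n is 1532.

1532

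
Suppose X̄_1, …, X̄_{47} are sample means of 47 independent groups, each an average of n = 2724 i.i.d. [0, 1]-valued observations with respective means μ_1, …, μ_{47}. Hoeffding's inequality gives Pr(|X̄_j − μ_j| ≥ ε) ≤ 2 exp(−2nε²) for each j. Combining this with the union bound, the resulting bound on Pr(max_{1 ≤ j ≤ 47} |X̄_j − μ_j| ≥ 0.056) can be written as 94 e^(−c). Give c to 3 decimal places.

17.085

Union bound over the 47 events: Pr(max_{1 ≤ j ≤ 47} |X̄_j − μ_j| ≥ 0.056) ≤ 47·2·exp(−2nε²) = 94 exp(−2·2724·0.056²).
So c = 2·2724·0.056² = 17.0849.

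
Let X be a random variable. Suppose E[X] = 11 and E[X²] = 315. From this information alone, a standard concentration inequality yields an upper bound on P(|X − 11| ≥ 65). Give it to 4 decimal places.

0.0459

The first two moments determine the variance, so Chebyshev's inequality is the sharpest standard bound available.
Var(X) = E[X²] − (E[X])² = 315 − 121 = 194.
Chebyshev's inequality: P(|X − μ| ≥ t) ≤ Var(X)/t² = 194/4225 = 0.0459.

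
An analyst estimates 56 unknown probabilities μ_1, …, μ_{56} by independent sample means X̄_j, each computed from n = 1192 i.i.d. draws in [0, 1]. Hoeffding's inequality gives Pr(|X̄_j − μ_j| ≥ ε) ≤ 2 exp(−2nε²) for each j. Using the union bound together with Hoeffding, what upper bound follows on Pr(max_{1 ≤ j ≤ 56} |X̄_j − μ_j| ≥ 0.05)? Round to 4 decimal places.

0.2890

Per-experiment Hoeffding bound: 2·exp(−2·1192·0.05²) = 2·exp(−5.96000) = 0.0051598.
Union bound over 56 events: 56·0.0051598 = 0.28895.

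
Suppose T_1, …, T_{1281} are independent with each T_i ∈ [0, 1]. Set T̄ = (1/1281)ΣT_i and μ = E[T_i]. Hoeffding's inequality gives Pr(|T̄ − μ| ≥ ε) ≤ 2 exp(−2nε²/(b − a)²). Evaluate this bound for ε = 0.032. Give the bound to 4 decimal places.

0.1451

Exponent: 2nε²/(b − a)² = 2·1281·0.032² / 1² = 2.62349.
Bound = 2·exp(−2.62349) = 0.14510.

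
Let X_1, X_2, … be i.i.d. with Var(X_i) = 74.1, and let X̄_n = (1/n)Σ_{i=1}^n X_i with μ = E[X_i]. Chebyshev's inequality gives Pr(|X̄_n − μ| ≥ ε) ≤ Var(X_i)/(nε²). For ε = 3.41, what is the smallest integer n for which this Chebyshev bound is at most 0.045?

142

Require 74.1/(n·3.41²) ≤ 0.045, i.e. n ≥ 74.1/(0.045·3.41²) = 141.611.
The smallest integer n is 142.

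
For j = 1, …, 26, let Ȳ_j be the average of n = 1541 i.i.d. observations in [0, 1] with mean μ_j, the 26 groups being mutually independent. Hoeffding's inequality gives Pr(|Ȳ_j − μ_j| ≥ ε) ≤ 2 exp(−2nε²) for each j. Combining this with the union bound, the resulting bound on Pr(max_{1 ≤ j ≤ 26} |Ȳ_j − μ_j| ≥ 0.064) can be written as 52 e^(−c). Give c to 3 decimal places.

Union bound over the 26 events: Pr(max_{1 ≤ j ≤ 26} |Ȳ_j − μ_j| ≥ 0.064) ≤ 26·2·exp(−2nε²) = 52 exp(−2·1541·0.064²).
So c = 2·1541·0.064² = 12.6239.

12.624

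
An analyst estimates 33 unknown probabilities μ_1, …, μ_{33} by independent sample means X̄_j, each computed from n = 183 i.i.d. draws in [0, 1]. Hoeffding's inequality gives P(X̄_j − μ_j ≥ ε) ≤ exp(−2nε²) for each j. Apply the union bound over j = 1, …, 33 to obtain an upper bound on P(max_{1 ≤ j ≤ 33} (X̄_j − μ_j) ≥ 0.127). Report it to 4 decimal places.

0.0901

Per-experiment Hoeffding bound: exp(−2·183·0.127²) = exp(−5.90321) = 0.0027307.
Union bound over 33 events: 33·0.0027307 = 0.09011.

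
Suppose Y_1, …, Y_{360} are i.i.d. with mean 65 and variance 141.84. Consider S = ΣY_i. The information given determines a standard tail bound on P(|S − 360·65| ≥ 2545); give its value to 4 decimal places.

0.0079

With mean and variance of each term known, Chebyshev's inequality bounds the deviation of the sum (or sample mean).
Var(S) = n·Var(Y_i) = 360·141.84 = 51062.4.
Chebyshev: P(|S − 360·65| ≥ 2545) ≤ Var(S)/2545² = 51062.4/6477025 = 0.0079.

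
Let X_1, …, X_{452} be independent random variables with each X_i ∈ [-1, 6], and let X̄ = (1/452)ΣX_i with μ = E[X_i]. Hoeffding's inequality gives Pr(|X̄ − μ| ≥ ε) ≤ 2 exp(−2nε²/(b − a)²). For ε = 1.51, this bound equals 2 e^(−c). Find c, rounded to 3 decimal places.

c = 2nε²/(b − a)² = 2·452·1.51² / 7² = 42.0655.

42.066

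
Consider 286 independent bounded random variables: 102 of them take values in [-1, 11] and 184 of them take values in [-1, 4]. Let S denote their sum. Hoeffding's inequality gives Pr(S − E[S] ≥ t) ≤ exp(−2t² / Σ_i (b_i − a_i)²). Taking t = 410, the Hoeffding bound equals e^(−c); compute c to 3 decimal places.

17.431

Σ(b_i − a_i)² = 102·12² + 184·5² = 19288.
c = 2t² / 19288 = 2·410² / 19288 = 17.4305.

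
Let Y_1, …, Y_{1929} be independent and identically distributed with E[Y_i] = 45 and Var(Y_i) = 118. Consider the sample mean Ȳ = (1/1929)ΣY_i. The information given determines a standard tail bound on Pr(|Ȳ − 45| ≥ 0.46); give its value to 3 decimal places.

0.289

With mean and variance of each term known, Chebyshev's inequality bounds the deviation of the sum (or sample mean).
Var(Ȳ) = Var(Y_i)/n = 118/1929 = 0.061172.
Chebyshev: Pr(|Ȳ − 45| ≥ 0.46) ≤ Var(Ȳ)/(0.46)² = 118/(1929·0.46²) = 0.2891.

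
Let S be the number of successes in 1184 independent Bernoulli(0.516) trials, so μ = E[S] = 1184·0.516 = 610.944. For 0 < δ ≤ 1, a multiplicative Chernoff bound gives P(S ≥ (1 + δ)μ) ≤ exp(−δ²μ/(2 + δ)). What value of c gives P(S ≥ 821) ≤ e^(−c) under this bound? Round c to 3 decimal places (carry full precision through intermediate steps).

30.814

Write 821 = (1 + δ)μ, so δ = 821/610.944 − 1 = 0.343822…
Then the exponent is δ²μ/(2 + δ) = (821 − μ)² / (μ·(2 + δ)) = 30.813721.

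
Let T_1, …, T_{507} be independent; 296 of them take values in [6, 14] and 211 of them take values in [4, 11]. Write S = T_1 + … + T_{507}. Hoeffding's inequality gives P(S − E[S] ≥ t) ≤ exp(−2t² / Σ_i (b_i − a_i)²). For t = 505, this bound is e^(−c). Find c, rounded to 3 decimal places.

17.418

Σ(b_i − a_i)² = 296·8² + 211·7² = 29283.
c = 2t² / 29283 = 2·505² / 29283 = 17.4180.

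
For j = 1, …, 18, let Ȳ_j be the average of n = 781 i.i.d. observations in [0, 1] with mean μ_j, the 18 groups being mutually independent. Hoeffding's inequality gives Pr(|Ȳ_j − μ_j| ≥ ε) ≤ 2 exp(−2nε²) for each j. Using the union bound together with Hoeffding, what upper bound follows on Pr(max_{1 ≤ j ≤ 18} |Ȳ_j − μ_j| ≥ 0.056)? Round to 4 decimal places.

0.2685

Per-experiment Hoeffding bound: 2·exp(−2·781·0.056²) = 2·exp(−4.89843) = 0.014917.
Union bound over 18 events: 18·0.014917 = 0.26850.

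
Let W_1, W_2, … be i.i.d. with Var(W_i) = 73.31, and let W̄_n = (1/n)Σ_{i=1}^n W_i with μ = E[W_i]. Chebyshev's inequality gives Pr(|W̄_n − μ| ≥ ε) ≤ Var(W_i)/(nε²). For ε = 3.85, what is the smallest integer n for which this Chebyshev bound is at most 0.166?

Require 73.31/(n·3.85²) ≤ 0.166, i.e. n ≥ 73.31/(0.166·3.85²) = 29.794.
The smallest integer n is 30.

30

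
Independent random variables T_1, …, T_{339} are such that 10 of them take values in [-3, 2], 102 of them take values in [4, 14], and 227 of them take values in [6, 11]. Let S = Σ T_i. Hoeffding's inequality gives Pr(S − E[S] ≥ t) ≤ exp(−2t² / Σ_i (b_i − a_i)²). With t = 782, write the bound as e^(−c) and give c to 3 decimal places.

Σ(b_i − a_i)² = 10·5² + 102·10² + 227·5² = 16125.
c = 2t² / 16125 = 2·782² / 16125 = 75.8479.

75.848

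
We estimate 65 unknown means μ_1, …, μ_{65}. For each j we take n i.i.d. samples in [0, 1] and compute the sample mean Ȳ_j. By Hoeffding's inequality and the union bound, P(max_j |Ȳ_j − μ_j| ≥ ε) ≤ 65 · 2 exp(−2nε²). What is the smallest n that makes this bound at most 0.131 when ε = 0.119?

244

Need 2·65·exp(−2nε²) ≤ 0.131, i.e. exp(−2nε²) ≤ 0.131/130.
So 2nε² ≥ ln(130/0.131) = 6.900092.
Hence n ≥ 6.900092/(2·0.119²) = 243.630.
The smallest integer n is 244.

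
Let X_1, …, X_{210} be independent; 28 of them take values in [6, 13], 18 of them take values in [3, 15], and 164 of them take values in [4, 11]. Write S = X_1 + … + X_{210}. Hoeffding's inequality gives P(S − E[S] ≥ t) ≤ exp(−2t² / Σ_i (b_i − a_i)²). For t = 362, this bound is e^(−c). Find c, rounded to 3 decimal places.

21.841

Σ(b_i − a_i)² = 28·7² + 18·12² + 164·7² = 12000.
c = 2t² / 12000 = 2·362² / 12000 = 21.8407.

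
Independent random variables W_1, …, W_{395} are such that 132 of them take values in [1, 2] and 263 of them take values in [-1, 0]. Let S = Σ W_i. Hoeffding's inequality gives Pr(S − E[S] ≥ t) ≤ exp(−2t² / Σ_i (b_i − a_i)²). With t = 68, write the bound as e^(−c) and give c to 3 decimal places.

23.413

Σ(b_i − a_i)² = 132·1² + 263·1² = 395.
c = 2t² / 395 = 2·68² / 395 = 23.4127.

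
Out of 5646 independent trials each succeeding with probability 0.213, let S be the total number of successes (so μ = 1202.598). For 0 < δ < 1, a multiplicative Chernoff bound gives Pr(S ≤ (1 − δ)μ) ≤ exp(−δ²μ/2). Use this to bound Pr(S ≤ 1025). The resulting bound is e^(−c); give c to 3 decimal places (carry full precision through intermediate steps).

Write 1025 = (1 − δ)μ, so δ = 1 − 1025/1202.598 = 0.1476786…
Then the exponent is δ²μ/2 = (μ − 1025)²/(2μ) = 13.113713.

13.114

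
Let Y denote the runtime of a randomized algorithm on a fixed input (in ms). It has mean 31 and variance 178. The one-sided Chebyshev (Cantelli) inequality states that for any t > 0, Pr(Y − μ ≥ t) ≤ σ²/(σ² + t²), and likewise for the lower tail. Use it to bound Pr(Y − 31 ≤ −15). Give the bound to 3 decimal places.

Here σ² = 178 and t = 15, so σ² + t² = 403.
Cantelli's bound: 178/403 = 0.4417.

0.442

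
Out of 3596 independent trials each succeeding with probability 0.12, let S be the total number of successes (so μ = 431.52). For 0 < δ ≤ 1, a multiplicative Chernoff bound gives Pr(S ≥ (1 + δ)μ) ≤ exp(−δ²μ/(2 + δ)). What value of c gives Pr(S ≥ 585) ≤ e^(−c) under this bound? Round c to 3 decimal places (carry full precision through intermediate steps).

Write 585 = (1 + δ)μ, so δ = 585/431.52 − 1 = 0.355673…
Then the exponent is δ²μ/(2 + δ) = (585 − μ)² / (μ·(2 + δ)) = 23.173288.

23.173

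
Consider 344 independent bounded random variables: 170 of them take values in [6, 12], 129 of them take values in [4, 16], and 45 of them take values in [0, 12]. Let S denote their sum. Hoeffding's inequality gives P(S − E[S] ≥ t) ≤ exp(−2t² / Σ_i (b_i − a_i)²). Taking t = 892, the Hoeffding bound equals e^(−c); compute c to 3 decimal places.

Σ(b_i − a_i)² = 170·6² + 129·12² + 45·12² = 31176.
c = 2t² / 31176 = 2·892² / 31176 = 51.0434.

51.043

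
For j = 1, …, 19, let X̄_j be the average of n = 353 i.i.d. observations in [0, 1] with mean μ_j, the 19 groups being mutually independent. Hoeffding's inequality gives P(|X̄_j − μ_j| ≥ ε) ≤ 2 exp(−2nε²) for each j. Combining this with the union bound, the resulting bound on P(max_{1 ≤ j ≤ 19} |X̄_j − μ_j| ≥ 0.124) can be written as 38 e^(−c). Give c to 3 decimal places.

10.855

Union bound over the 19 events: P(max_{1 ≤ j ≤ 19} |X̄_j − μ_j| ≥ 0.124) ≤ 19·2·exp(−2nε²) = 38 exp(−2·353·0.124²).
So c = 2·353·0.124² = 10.8555.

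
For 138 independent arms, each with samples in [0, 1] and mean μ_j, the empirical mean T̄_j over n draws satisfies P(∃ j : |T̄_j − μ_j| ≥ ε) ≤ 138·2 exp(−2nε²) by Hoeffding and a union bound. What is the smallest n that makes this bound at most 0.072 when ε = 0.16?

Need 2·138·exp(−2nε²) ≤ 0.072, i.e. exp(−2nε²) ≤ 0.072/276.
So 2nε² ≥ ln(276/0.072) = 8.251490.
Hence n ≥ 8.251490/(2·0.16²) = 161.162.
The smallest integer n is 162.

162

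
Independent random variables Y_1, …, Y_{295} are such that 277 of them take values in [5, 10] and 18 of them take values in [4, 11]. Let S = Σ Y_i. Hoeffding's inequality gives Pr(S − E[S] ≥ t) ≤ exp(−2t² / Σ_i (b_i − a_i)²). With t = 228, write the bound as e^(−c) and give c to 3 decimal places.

13.317

Σ(b_i − a_i)² = 277·5² + 18·7² = 7807.
c = 2t² / 7807 = 2·228² / 7807 = 13.3173.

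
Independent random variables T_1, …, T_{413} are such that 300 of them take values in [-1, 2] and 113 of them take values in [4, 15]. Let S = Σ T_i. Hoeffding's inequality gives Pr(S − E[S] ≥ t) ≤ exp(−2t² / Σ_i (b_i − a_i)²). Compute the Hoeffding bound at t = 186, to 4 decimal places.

0.0146

Σ(b_i − a_i)² = 300·3² + 113·11² = 16373.
Exponent = 2·186² / 16373 = 4.22598.
Bound = exp(−4.22598) = 0.01461.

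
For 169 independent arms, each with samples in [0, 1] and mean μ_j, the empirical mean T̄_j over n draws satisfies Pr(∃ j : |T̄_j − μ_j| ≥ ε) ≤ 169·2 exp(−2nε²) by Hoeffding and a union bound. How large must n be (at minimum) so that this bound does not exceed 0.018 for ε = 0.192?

Need 2·169·exp(−2nε²) ≤ 0.018, i.e. exp(−2nε²) ≤ 0.018/338.
So 2nε² ≥ ln(338/0.018) = 9.840429.
Hence n ≥ 9.840429/(2·0.192²) = 133.469.
The smallest integer n is 134.

134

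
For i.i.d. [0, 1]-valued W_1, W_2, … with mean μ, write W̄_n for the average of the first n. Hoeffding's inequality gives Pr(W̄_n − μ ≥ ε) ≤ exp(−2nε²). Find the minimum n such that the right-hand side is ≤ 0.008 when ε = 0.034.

2089

Require exp(−2nε²) ≤ 0.008, i.e. 2nε² ≥ ln(1/0.008) = 4.828314.
So n ≥ 4.828314 / (2·0.034²) = 2088.371.
The smallest integer n is 2089.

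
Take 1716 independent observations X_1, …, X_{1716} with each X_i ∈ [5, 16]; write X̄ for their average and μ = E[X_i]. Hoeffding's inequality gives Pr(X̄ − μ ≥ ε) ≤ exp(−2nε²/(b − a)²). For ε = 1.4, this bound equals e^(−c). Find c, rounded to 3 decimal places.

55.593

c = 2nε²/(b − a)² = 2·1716·1.4² / 11² = 55.5927.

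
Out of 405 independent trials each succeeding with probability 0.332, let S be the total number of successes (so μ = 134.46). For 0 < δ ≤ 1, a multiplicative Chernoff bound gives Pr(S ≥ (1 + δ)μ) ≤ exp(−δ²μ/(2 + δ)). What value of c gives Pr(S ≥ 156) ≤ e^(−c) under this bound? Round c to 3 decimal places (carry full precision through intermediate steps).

Write 156 = (1 + δ)μ, so δ = 156/134.46 − 1 = 0.1601963…
Then the exponent is δ²μ/(2 + δ) = (156 − μ)² / (μ·(2 + δ)) = 1.597368.

1.597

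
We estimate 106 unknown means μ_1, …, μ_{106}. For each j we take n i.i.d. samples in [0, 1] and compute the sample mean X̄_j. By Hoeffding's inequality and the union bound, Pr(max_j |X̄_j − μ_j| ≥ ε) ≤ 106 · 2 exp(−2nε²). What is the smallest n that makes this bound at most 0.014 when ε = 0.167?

Need 2·106·exp(−2nε²) ≤ 0.014, i.e. exp(−2nε²) ≤ 0.014/212.
So 2nε² ≥ ln(212/0.014) = 9.625284.
Hence n ≥ 9.625284/(2·0.167²) = 172.564.
The smallest integer n is 173.

173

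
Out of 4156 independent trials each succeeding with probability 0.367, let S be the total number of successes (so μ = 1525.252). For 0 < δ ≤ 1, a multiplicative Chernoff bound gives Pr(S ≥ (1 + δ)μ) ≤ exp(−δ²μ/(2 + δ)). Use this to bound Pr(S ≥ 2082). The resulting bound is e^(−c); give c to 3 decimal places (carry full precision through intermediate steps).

Write 2082 = (1 + δ)μ, so δ = 2082/1525.252 − 1 = 0.3650203…
Then the exponent is δ²μ/(2 + δ) = (2082 − μ)² / (μ·(2 + δ)) = 85.929216.

85.929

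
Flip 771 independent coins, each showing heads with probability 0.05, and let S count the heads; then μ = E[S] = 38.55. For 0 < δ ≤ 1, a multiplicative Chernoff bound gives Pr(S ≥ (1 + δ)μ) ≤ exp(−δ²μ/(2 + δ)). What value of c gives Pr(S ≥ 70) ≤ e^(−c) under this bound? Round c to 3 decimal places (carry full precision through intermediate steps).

Write 70 = (1 + δ)μ, so δ = 70/38.55 − 1 = 0.8158236…
Then the exponent is δ²μ/(2 + δ) = (70 − μ)² / (μ·(2 + δ)) = 9.111953.

9.112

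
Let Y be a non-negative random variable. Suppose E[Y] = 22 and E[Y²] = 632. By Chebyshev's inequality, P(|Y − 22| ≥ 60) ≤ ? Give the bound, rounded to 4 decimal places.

Var(Y) = E[Y²] − (E[Y])² = 632 − 484 = 148.
Chebyshev's inequality: P(|Y − μ| ≥ t) ≤ Var(Y)/t² = 148/3600 = 0.0411.

0.0411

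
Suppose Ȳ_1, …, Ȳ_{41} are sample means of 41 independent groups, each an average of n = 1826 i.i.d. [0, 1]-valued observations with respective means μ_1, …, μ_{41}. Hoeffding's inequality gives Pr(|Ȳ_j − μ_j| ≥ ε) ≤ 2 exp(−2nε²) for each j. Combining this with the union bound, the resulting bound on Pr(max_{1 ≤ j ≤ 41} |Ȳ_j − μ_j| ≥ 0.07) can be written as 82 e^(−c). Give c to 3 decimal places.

Union bound over the 41 events: Pr(max_{1 ≤ j ≤ 41} |Ȳ_j − μ_j| ≥ 0.07) ≤ 41·2·exp(−2nε²) = 82 exp(−2·1826·0.07²).
So c = 2·1826·0.07² = 17.8948.

17.895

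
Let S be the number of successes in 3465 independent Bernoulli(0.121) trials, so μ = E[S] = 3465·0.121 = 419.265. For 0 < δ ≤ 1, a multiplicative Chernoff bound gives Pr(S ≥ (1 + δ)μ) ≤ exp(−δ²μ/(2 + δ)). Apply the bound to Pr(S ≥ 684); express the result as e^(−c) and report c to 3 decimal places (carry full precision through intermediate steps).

Write 684 = (1 + δ)μ, so δ = 684/419.265 − 1 = 0.6314264…
Then the exponent is δ²μ/(2 + δ) = (684 − μ)² / (μ·(2 + δ)) = 63.524738.

63.525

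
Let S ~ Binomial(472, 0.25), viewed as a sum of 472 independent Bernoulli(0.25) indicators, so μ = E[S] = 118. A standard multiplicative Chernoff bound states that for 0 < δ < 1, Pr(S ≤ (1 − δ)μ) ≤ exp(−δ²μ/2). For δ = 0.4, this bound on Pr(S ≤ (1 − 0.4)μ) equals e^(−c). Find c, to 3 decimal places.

9.440

c = δ²μ/2 = 0.4²·118/2 = 9.4400.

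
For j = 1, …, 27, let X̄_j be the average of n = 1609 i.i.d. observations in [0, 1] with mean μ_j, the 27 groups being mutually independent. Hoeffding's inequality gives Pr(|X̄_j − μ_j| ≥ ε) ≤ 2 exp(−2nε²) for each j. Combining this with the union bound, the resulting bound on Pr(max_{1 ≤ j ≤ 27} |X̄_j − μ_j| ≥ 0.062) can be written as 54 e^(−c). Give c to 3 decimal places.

12.370

Union bound over the 27 events: Pr(max_{1 ≤ j ≤ 27} |X̄_j − μ_j| ≥ 0.062) ≤ 27·2·exp(−2nε²) = 54 exp(−2·1609·0.062²).
So c = 2·1609·0.062² = 12.3700.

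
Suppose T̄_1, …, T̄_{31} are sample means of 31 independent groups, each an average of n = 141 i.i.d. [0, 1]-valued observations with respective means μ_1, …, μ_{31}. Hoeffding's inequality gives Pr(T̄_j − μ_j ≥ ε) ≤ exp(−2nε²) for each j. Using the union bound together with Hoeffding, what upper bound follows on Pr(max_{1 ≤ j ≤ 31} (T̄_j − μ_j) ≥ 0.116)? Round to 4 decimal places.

Per-experiment Hoeffding bound: exp(−2·141·0.116²) = exp(−3.79459) = 0.022492.
Union bound over 31 events: 31·0.022492 = 0.69725.

0.6973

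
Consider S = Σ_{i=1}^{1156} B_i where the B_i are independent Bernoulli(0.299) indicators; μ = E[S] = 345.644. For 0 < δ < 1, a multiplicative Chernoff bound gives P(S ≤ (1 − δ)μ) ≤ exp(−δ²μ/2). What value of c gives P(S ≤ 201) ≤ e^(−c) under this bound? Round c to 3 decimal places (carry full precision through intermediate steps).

Write 201 = (1 − δ)μ, so δ = 1 − 201/345.644 = 0.4184768…
Then the exponent is δ²μ/2 = (μ − 201)²/(2μ) = 30.265080.

30.265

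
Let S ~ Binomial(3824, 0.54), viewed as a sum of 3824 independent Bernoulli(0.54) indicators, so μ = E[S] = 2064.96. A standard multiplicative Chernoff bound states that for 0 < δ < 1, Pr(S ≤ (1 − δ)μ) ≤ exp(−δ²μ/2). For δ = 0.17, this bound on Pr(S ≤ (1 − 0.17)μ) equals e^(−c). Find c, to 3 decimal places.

c = δ²μ/2 = 0.17²·2064.96/2 = 29.8387.

29.839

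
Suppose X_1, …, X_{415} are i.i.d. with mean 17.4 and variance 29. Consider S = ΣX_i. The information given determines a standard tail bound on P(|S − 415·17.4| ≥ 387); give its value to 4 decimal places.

With mean and variance of each term known, Chebyshev's inequality bounds the deviation of the sum (or sample mean).
Var(S) = n·Var(X_i) = 415·29 = 12035.
Chebyshev: P(|S − 415·17.4| ≥ 387) ≤ Var(S)/387² = 12035/149769 = 0.0804.

0.0804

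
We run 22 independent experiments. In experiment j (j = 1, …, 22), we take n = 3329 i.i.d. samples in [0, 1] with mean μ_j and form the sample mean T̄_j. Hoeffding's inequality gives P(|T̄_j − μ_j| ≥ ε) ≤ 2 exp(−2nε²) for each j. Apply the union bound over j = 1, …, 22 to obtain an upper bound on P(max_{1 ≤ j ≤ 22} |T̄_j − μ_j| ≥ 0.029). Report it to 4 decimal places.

0.1628

Per-experiment Hoeffding bound: 2·exp(−2·3329·0.029²) = 2·exp(−5.59938) = 0.0074003.
Union bound over 22 events: 22·0.0074003 = 0.16281.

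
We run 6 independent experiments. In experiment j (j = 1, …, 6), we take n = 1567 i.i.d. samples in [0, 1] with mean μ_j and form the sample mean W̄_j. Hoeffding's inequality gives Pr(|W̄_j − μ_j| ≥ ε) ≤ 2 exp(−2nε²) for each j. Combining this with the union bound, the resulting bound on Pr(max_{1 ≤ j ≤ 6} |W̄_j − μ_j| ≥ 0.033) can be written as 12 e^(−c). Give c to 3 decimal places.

3.413

Union bound over the 6 events: Pr(max_{1 ≤ j ≤ 6} |W̄_j − μ_j| ≥ 0.033) ≤ 6·2·exp(−2nε²) = 12 exp(−2·1567·0.033²).
So c = 2·1567·0.033² = 3.4129.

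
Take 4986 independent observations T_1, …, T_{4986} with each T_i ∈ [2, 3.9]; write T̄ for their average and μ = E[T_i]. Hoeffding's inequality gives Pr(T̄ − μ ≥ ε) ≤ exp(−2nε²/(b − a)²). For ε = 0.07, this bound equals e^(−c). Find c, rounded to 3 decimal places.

13.535

c = 2nε²/(b − a)² = 2·4986·0.07² / 1.9² = 13.5354.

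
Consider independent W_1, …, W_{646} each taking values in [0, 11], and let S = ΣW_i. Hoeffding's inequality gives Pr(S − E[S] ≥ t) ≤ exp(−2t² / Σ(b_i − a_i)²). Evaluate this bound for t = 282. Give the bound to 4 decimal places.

0.1307

Σ(b_i − a_i)² = 646·(11)² = 78166.
Exponent = 2·282²/78166 = 2.0347.
Bound = exp(−2.0347) = 0.13071.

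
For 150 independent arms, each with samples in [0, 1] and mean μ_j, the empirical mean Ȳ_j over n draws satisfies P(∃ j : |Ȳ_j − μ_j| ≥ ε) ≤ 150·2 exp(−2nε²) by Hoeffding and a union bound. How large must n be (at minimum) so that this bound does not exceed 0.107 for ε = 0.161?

154

Need 2·150·exp(−2nε²) ≤ 0.107, i.e. exp(−2nε²) ≤ 0.107/300.
So 2nε² ≥ ln(300/0.107) = 7.938709.
Hence n ≥ 7.938709/(2·0.161²) = 153.133.
The smallest integer n is 154.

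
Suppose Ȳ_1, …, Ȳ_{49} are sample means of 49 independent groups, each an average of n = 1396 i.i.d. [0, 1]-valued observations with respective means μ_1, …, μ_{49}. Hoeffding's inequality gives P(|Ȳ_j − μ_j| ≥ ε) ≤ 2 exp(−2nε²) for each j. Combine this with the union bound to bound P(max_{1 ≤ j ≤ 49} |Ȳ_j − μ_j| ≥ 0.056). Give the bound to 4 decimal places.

0.0154

Per-experiment Hoeffding bound: 2·exp(−2·1396·0.056²) = 2·exp(−8.75571) = 0.00031512.
Union bound over 49 events: 49·0.00031512 = 0.01544.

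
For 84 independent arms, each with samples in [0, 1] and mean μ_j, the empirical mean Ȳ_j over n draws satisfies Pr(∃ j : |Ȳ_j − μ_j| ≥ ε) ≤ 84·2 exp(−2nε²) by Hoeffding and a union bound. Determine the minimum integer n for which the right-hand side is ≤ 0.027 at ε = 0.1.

437

Need 2·84·exp(−2nε²) ≤ 0.027, i.e. exp(−2nε²) ≤ 0.027/168.
So 2nε² ≥ ln(168/0.027) = 8.735882.
Hence n ≥ 8.735882/(2·0.1²) = 436.794.
The smallest integer n is 437.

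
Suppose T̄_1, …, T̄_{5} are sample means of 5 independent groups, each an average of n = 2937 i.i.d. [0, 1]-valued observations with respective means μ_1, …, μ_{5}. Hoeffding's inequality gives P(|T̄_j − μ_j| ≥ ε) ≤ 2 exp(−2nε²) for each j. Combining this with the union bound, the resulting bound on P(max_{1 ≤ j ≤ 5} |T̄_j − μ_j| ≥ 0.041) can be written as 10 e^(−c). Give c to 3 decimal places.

Union bound over the 5 events: P(max_{1 ≤ j ≤ 5} |T̄_j − μ_j| ≥ 0.041) ≤ 5·2·exp(−2nε²) = 10 exp(−2·2937·0.041²).
So c = 2·2937·0.041² = 9.8742.

9.874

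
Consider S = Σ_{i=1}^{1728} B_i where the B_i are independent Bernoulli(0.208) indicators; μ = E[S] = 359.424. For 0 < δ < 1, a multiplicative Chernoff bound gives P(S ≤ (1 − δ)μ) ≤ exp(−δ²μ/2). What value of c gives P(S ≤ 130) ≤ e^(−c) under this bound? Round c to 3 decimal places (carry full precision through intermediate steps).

73.222

Write 130 = (1 − δ)μ, so δ = 1 − 130/359.424 = 0.6383102…
Then the exponent is δ²μ/2 = (μ − 130)²/(2μ) = 73.221838.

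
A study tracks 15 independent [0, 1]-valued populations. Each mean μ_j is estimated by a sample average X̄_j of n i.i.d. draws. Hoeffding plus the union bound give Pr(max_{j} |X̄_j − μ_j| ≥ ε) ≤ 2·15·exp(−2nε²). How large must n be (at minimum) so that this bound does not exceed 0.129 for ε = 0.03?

Need 2·15·exp(−2nε²) ≤ 0.129, i.e. exp(−2nε²) ≤ 0.129/30.
So 2nε² ≥ ln(30/0.129) = 5.449140.
Hence n ≥ 5.449140/(2·0.03²) = 3027.300.
The smallest integer n is 3028.

3028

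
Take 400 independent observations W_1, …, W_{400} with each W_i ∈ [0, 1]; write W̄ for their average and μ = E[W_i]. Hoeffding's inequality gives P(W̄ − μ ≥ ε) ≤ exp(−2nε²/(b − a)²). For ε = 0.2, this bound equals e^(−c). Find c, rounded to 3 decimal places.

c = 2nε²/(b − a)² = 2·400·0.2² / 1² = 32.0000.

32.000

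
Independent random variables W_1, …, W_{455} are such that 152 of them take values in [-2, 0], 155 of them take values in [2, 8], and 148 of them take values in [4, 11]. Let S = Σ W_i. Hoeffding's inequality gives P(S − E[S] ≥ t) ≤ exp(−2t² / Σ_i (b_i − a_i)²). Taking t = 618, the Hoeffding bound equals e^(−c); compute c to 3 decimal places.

56.834

Σ(b_i − a_i)² = 152·2² + 155·6² + 148·7² = 13440.
c = 2t² / 13440 = 2·618² / 13440 = 56.8339.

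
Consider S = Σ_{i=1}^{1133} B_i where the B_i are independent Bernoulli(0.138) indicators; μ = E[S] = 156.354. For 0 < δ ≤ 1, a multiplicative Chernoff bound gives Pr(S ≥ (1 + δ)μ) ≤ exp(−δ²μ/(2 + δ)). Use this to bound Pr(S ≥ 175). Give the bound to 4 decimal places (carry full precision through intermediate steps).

0.3502

Write 175 = (1 + δ)μ, so δ = 175/156.354 − 1 = 0.119255…
Then the exponent is δ²μ/(2 + δ) = (175 − μ)² / (μ·(2 + δ)) = 1.049250.
Bound = exp(−1.049250) = 0.35020.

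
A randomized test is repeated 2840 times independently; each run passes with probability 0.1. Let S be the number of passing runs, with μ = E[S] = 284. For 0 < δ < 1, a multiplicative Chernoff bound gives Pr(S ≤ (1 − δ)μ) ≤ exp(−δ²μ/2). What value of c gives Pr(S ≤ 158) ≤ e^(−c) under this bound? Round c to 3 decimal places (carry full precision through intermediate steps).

Write 158 = (1 − δ)μ, so δ = 1 − 158/284 = 0.443662…
Then the exponent is δ²μ/2 = (μ − 158)²/(2μ) = 27.950704.

27.951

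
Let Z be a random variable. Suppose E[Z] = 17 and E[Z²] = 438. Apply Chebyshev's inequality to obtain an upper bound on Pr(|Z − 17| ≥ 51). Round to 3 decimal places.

Var(Z) = E[Z²] − (E[Z])² = 438 − 289 = 149.
Chebyshev's inequality: Pr(|Z − μ| ≥ t) ≤ Var(Z)/t² = 149/2601 = 0.0573.

0.057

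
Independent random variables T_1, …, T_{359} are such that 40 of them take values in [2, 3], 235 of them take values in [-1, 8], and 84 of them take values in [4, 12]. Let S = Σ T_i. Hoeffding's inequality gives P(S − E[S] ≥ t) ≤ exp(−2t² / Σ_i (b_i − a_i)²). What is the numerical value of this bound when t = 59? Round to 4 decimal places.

Σ(b_i − a_i)² = 40·1² + 235·9² + 84·8² = 24451.
Exponent = 2·59² / 24451 = 0.28473.
Bound = exp(−0.28473) = 0.75222.

0.7522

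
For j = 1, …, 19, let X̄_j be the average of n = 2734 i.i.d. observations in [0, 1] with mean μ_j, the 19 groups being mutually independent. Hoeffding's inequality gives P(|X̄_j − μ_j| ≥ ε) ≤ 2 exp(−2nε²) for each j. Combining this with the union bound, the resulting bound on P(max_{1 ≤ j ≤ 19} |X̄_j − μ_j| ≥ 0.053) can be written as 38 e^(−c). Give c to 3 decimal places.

15.360

Union bound over the 19 events: P(max_{1 ≤ j ≤ 19} |X̄_j − μ_j| ≥ 0.053) ≤ 19·2·exp(−2nε²) = 38 exp(−2·2734·0.053²).
So c = 2·2734·0.053² = 15.3596.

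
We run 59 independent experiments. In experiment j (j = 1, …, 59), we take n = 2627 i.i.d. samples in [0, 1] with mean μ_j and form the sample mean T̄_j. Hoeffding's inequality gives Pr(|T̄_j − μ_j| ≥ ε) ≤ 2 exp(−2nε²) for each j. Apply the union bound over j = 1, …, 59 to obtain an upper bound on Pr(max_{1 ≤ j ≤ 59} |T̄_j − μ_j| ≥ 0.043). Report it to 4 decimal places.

Per-experiment Hoeffding bound: 2·exp(−2·2627·0.043²) = 2·exp(−9.71465) = 0.00012078.
Union bound over 59 events: 59·0.00012078 = 0.00713.

0.0071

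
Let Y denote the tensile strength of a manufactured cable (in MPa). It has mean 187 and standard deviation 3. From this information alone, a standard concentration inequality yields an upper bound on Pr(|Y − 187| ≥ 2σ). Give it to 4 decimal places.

0.2500

Mean and variance are known, so Chebyshev's inequality applies.
Chebyshev: Pr(|Y − μ| ≥ t) ≤ Var(Y)/t².
Var(Y) = σ² = 3² = 9.
t = 2·3 = 6.
Bound = 9 / 36 = 0.2500.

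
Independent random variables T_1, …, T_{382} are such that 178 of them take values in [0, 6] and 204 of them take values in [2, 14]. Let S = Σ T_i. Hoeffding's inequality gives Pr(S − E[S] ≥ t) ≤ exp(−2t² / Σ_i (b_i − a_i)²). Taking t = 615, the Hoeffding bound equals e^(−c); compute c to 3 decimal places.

Σ(b_i − a_i)² = 178·6² + 204·12² = 35784.
c = 2t² / 35784 = 2·615² / 35784 = 21.1393.

21.139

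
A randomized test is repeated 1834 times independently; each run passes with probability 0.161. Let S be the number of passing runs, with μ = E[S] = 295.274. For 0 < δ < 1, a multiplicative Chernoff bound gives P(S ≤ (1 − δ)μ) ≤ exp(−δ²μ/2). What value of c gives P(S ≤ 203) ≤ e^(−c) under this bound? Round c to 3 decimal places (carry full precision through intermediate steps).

14.418

Write 203 = (1 − δ)μ, so δ = 1 − 203/295.274 = 0.312503…
Then the exponent is δ²μ/2 = (μ − 203)²/(2μ) = 14.417949.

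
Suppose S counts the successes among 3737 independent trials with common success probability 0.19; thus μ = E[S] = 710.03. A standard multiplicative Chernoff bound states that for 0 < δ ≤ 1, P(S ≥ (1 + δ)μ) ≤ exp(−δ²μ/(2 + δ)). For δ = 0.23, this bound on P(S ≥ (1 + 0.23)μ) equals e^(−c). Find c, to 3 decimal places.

c = δ²μ/(2 + δ) = 0.23²·710.03/(2 + 0.23) = 16.8433.

16.843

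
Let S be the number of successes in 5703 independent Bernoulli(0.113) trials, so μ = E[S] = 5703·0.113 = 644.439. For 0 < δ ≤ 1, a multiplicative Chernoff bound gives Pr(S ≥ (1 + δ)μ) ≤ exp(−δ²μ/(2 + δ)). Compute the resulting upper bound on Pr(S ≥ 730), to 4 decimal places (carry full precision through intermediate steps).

0.0049

Write 730 = (1 + δ)μ, so δ = 730/644.439 − 1 = 0.1327682…
Then the exponent is δ²μ/(2 + δ) = (730 − μ)² / (μ·(2 + δ)) = 5.326307.
Bound = exp(−5.326307) = 0.00486.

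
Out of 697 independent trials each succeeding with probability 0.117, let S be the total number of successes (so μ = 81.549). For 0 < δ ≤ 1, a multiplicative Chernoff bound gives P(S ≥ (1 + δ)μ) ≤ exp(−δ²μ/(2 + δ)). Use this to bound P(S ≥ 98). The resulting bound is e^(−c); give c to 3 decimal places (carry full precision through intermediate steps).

1.507

Write 98 = (1 + δ)μ, so δ = 98/81.549 − 1 = 0.2017315…
Then the exponent is δ²μ/(2 + δ) = (98 − μ)² / (μ·(2 + δ)) = 1.507307.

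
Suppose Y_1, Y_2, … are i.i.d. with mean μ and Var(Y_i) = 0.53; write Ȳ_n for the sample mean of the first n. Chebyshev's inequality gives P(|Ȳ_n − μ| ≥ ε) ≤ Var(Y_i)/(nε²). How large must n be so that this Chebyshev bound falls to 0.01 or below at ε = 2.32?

Require 0.53/(n·2.32²) ≤ 0.01, i.e. n ≥ 0.53/(0.01·2.32²) = 9.847.
The smallest integer n is 10.

10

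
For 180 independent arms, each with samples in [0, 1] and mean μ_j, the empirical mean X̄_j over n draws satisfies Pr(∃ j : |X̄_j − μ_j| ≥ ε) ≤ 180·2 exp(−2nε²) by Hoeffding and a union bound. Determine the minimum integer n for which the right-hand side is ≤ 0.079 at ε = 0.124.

Need 2·180·exp(−2nε²) ≤ 0.079, i.e. exp(−2nε²) ≤ 0.079/360.
So 2nε² ≥ ln(360/0.079) = 8.424411.
Hence n ≥ 8.424411/(2·0.124²) = 273.947.
The smallest integer n is 274.

274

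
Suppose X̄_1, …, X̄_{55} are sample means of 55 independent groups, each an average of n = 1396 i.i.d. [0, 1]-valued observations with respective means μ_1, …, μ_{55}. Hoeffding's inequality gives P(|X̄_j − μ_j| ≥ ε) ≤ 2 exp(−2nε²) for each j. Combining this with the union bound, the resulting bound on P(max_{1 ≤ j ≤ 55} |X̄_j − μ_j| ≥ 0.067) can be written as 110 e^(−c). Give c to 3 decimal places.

12.533

Union bound over the 55 events: P(max_{1 ≤ j ≤ 55} |X̄_j − μ_j| ≥ 0.067) ≤ 55·2·exp(−2nε²) = 110 exp(−2·1396·0.067²).
So c = 2·1396·0.067² = 12.5333.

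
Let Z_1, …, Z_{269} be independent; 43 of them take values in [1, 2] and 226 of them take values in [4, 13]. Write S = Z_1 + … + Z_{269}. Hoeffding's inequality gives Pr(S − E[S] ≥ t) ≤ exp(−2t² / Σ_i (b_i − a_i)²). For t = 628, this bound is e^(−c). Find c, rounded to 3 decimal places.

42.987

Σ(b_i − a_i)² = 43·1² + 226·9² = 18349.
c = 2t² / 18349 = 2·628² / 18349 = 42.9870.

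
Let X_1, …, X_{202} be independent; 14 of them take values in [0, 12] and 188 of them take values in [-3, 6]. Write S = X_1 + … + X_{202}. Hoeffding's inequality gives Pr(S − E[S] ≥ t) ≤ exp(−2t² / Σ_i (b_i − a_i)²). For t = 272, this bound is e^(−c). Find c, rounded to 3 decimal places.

8.581

Σ(b_i − a_i)² = 14·12² + 188·9² = 17244.
c = 2t² / 17244 = 2·272² / 17244 = 8.5808.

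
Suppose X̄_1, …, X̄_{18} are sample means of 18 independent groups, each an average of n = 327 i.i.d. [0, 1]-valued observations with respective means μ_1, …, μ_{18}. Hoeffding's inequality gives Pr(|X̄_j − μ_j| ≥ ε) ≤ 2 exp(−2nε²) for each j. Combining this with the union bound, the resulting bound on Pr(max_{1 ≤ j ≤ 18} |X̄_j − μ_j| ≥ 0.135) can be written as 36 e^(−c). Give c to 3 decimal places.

11.919

Union bound over the 18 events: Pr(max_{1 ≤ j ≤ 18} |X̄_j − μ_j| ≥ 0.135) ≤ 18·2·exp(−2nε²) = 36 exp(−2·327·0.135²).
So c = 2·327·0.135² = 11.9192.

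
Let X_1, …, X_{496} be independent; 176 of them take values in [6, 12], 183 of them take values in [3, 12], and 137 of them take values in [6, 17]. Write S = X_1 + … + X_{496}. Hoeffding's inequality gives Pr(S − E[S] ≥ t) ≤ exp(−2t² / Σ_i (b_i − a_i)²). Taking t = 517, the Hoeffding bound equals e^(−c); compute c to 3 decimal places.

14.166

Σ(b_i − a_i)² = 176·6² + 183·9² + 137·11² = 37736.
c = 2t² / 37736 = 2·517² / 37736 = 14.1663.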